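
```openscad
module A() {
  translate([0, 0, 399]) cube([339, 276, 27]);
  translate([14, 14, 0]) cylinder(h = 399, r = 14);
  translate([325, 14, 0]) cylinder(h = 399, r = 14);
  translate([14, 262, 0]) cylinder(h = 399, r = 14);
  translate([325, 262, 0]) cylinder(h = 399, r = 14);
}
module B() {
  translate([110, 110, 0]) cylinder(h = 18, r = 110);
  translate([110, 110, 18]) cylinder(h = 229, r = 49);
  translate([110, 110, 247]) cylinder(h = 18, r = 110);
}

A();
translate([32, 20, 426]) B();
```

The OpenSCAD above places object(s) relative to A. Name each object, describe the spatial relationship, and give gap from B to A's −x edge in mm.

The spool's min-x is at 32; the stool's min-x is 0; gap = 32 mm.

A is a stool. B is a spool. The spool is on top of the stool. The gap from the spool to the stool's −x edge is 32 mm.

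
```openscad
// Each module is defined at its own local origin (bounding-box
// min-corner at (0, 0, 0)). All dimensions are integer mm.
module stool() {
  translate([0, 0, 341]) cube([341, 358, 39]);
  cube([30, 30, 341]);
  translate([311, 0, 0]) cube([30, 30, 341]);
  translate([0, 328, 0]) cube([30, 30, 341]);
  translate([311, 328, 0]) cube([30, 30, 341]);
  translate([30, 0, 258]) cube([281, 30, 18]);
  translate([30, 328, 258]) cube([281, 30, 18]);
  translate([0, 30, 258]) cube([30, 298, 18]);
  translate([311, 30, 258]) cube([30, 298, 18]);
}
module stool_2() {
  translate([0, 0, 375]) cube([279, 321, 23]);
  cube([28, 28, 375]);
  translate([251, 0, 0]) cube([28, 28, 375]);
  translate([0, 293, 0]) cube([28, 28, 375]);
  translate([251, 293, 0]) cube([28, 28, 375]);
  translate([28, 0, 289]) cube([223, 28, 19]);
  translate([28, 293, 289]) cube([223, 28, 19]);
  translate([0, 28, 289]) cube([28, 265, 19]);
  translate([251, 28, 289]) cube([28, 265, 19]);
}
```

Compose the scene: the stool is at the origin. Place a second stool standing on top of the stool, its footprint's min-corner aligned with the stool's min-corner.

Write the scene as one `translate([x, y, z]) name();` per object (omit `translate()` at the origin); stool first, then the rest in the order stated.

stool();
translate([0, 0, 380]) stool_2();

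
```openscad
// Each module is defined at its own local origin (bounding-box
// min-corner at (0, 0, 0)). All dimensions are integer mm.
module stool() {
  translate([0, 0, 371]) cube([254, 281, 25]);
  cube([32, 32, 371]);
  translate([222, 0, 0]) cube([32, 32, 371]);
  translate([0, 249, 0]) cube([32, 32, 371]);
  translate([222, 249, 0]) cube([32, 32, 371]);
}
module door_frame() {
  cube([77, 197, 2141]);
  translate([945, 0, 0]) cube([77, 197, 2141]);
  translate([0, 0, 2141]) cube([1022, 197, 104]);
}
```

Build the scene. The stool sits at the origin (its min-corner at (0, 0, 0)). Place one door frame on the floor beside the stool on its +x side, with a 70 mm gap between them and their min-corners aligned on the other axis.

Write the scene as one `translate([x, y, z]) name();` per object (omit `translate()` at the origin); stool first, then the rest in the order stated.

stool();
translate([324, 0, 0]) door_frame();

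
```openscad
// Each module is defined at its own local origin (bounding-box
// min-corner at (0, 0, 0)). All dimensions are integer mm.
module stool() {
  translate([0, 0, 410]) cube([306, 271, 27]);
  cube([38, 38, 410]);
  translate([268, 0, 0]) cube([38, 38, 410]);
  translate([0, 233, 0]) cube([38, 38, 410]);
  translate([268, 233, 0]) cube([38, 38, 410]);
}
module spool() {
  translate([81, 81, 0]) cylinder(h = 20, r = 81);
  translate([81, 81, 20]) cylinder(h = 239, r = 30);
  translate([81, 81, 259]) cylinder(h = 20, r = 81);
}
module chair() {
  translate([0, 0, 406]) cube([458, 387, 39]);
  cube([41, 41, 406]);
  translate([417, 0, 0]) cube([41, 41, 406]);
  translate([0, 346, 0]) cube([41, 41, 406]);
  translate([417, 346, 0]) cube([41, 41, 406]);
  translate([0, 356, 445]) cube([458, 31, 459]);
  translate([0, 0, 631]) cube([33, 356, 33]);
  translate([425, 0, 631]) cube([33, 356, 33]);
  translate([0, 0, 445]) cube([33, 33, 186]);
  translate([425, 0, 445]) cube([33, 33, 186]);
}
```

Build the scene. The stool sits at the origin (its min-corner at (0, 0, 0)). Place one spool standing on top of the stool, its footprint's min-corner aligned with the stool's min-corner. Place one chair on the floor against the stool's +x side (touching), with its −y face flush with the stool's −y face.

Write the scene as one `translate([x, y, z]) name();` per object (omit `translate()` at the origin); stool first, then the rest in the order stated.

stool();
translate([0, 0, 437]) spool();
translate([306, 0, 0]) chair();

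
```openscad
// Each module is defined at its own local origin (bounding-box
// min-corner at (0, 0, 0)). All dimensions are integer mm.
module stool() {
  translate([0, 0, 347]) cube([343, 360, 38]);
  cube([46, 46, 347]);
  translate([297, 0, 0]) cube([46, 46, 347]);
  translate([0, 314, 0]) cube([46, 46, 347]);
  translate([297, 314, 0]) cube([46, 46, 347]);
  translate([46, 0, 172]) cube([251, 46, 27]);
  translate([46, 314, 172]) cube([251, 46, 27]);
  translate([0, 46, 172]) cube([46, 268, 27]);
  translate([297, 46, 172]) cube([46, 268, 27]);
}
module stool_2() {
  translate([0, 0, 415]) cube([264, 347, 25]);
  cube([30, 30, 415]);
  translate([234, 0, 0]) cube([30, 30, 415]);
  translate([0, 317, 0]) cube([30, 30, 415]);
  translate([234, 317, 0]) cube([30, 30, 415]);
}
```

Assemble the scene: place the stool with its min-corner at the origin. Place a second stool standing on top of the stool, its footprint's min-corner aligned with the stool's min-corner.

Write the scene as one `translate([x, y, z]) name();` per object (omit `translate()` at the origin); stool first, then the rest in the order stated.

stool();
translate([0, 0, 385]) stool_2();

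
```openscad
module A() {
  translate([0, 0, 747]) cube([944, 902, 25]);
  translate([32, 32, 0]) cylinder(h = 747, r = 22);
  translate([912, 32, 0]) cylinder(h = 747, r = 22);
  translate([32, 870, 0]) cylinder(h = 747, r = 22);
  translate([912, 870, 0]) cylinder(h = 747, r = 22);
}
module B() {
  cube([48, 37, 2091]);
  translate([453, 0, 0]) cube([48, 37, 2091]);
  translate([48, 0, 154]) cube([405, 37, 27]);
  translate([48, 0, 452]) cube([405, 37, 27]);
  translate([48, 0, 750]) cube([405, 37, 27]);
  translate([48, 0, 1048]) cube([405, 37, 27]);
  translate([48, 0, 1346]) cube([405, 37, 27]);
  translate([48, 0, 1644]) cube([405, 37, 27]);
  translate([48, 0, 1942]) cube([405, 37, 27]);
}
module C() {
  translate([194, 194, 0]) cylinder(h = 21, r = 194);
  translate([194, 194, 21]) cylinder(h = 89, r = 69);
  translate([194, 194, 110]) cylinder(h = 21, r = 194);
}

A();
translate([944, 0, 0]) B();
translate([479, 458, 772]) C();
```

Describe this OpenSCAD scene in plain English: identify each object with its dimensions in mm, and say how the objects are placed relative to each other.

A is a table with a 944×902 mm rectangular top, 25 mm thick, top surface at z = 772 mm, supported by four round legs of 44 mm diameter, each leg's bounding box inset 10 mm from the nearest pair of top edges, running from the floor.

B is a wooden ladder with two side rails of 48×37 mm section and 2091 mm height, set 501 mm apart overall. Between them run 7 rectangular rungs (37 mm deep, 27 mm thick), front faces flush with the rails' −y face. The bottom of the first rung is 154 mm above the floor and each subsequent rung is 298 mm higher than the one below.

C is a spool: two coaxial disc flanges of radius 194 mm and thickness 21 mm, joined by a core cylinder of radius 69 mm and height 89 mm. The lower flange rests on z = 0 and the three cylinders share a vertical axis.

The ladder is against the table's +x side, with their −y faces flush. The spool is on top of the table.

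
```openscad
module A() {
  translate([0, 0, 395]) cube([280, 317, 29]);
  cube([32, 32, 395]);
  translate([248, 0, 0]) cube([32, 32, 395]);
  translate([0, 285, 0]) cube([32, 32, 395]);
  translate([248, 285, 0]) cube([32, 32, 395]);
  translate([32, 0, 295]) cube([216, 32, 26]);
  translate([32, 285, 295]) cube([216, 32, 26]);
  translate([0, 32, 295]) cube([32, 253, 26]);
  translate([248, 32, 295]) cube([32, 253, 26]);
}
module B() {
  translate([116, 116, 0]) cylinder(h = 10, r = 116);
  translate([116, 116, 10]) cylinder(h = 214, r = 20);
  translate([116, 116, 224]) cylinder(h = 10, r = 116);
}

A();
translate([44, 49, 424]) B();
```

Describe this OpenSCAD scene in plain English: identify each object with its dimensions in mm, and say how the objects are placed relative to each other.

A is a four-legged stool. The seat is a 280×317×29 mm slab whose top surface is at z = 424 mm; four square legs, each 32×32 mm in cross-section, run from the floor (z = 0) to the underside of the seat, each flush with a corner of the seat. Four stretchers, 32 mm wide and 26 mm tall, connect adjacent legs with their undersides at z = 295 mm, each running between the inner faces of the legs it joins and aligned with the legs' outer faces on the other axis.

B is a spool: two coaxial disc flanges of radius 116 mm and thickness 10 mm, joined by a core cylinder of radius 20 mm and height 214 mm. The lower flange rests on z = 0 and the three cylinders share a vertical axis.

The spool is on top of the stool.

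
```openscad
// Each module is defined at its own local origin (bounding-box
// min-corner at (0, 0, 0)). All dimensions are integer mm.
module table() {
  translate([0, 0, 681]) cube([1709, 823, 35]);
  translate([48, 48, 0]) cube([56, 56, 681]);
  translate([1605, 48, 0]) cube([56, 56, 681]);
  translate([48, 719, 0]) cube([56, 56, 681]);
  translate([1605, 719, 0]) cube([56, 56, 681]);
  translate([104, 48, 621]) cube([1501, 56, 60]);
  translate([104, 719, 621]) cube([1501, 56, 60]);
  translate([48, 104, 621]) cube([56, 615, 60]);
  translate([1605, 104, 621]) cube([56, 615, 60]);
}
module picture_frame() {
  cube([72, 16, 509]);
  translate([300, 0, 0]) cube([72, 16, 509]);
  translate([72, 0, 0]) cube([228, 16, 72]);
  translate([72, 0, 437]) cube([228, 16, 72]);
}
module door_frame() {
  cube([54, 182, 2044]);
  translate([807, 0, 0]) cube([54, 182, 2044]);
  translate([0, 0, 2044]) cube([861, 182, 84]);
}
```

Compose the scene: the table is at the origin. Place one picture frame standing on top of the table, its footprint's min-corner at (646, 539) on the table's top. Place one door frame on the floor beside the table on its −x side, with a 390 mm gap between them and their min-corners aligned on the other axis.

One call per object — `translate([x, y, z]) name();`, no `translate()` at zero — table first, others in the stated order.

table();
translate([646, 539, 716]) picture_frame();
translate([-1251, 0, 0]) door_frame();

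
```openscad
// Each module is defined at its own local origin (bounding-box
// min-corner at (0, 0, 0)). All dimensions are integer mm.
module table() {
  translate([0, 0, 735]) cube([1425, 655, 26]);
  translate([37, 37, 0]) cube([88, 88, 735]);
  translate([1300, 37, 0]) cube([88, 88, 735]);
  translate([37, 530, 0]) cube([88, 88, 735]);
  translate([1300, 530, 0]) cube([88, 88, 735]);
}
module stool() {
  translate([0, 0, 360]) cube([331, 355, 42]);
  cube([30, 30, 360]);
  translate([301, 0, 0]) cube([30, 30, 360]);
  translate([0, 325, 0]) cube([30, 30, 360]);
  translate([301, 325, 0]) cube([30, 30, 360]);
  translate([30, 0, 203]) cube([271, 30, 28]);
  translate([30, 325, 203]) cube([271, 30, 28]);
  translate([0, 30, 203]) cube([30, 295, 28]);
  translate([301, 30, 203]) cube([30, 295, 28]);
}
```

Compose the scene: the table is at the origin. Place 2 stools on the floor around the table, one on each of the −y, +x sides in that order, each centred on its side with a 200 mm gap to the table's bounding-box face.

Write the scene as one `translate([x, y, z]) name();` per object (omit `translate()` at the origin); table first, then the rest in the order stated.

table();
translate([547, -555, 0]) stool();
translate([1625, 150, 0]) stool();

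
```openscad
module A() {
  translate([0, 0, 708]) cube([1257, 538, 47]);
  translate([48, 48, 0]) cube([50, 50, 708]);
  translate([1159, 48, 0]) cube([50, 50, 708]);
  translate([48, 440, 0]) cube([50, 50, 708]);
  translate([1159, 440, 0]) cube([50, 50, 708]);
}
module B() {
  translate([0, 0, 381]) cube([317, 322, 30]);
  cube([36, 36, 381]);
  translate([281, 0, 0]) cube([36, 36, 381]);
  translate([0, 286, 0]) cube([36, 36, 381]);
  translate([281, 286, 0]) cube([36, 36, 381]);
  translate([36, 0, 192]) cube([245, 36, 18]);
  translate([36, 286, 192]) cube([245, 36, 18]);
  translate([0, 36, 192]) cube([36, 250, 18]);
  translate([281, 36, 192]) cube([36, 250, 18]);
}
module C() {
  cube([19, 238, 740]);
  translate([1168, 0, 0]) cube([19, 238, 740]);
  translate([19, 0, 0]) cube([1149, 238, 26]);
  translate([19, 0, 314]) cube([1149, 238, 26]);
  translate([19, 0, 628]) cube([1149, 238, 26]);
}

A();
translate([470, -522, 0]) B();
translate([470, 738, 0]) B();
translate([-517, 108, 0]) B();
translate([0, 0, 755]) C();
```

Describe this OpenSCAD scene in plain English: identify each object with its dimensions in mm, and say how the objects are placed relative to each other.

A is a rectangular dining table. The top is 1257×538×47 mm with its upper surface at z = 755 mm. It stands on four 50×50 mm square legs, each inset 48 mm from the nearest pair of top edges, running from the floor to the underside of the top.

B is a four-legged stool. The seat is 317×322 mm, 30 mm thick, top at z = 411 mm. It stands on four square legs, each 36×36 mm in cross-section, from z = 0 to the seat underside, each flush with a corner of the seat. Four stretchers, 36 mm wide and 18 mm tall, connect adjacent legs with their undersides at z = 192 mm, each running between the inner faces of the legs it joins and aligned with the legs' outer faces on the other axis.

C is a bookshelf 1187 mm wide overall, 238 mm deep and 740 mm tall. The two sides are 19 mm thick vertical panels. 3 horizontal shelves of 26 mm thickness span between the inner faces of the sides; the lowest shelf sits on the floor and shelves are stacked with a clear vertical gap of 288 mm between each pair.

Three stools sit around the table at the −y, +y, −x sides. The bookshelf is on top of the table.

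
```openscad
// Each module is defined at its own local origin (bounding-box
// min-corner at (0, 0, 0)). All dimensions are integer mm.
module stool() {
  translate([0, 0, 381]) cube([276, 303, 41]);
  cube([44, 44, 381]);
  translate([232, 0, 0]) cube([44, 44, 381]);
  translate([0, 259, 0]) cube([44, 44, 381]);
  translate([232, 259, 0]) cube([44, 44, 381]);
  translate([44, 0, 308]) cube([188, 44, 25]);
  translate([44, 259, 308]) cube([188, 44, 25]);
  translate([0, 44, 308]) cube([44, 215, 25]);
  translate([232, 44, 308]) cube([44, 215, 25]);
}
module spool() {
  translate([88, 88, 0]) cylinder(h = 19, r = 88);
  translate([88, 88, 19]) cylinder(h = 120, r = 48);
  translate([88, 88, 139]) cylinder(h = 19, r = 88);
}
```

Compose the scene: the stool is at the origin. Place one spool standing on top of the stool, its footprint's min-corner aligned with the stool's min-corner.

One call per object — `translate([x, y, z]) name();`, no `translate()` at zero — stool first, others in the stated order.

stool();
translate([0, 0, 422]) spool();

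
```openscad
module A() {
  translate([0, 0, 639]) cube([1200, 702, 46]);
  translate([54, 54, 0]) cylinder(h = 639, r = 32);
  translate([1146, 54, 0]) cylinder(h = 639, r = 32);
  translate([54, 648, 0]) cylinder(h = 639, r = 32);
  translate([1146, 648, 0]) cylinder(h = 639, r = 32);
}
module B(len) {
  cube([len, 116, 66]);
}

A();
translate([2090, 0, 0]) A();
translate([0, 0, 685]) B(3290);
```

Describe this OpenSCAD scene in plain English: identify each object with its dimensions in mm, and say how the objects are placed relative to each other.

A is a table with a 1200×702 mm rectangular top, 46 mm thick, top surface at z = 685 mm, supported by four round legs of 64 mm diameter, each leg's bounding box inset 22 mm from the nearest pair of top edges, running from the floor.

B is a rectangular beam 3290 mm long (x), 116 mm deep (y), 66 mm thick (z).

The beam spans the tops of two tables placed 890 mm apart, resting at z = 685 mm.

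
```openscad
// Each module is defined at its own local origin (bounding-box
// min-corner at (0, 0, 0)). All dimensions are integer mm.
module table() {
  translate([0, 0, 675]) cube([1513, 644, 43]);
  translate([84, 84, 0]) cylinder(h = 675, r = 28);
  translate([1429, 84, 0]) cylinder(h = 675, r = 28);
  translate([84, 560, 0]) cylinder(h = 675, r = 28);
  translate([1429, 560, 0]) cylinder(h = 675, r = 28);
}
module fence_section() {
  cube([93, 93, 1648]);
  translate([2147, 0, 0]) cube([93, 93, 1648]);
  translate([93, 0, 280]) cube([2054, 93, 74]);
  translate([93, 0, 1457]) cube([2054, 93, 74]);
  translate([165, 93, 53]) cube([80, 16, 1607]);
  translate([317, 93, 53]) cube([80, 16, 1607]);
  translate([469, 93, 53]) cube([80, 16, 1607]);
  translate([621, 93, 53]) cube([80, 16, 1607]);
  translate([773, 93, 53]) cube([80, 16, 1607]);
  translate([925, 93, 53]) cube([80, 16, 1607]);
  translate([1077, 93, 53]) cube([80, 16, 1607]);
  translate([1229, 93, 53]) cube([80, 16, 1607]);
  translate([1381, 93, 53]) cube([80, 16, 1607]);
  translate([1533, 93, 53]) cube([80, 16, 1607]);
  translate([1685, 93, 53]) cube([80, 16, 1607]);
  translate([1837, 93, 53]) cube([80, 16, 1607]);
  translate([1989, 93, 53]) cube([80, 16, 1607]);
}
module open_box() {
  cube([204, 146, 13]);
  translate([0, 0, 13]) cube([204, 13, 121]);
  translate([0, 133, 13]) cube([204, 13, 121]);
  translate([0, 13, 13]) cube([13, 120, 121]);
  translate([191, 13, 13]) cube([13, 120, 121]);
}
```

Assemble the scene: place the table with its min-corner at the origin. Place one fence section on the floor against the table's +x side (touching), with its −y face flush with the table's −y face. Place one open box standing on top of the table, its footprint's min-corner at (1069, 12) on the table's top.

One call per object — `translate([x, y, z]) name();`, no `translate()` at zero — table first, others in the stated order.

table();
translate([1513, 0, 0]) fence_section();
translate([1069, 12, 718]) open_box();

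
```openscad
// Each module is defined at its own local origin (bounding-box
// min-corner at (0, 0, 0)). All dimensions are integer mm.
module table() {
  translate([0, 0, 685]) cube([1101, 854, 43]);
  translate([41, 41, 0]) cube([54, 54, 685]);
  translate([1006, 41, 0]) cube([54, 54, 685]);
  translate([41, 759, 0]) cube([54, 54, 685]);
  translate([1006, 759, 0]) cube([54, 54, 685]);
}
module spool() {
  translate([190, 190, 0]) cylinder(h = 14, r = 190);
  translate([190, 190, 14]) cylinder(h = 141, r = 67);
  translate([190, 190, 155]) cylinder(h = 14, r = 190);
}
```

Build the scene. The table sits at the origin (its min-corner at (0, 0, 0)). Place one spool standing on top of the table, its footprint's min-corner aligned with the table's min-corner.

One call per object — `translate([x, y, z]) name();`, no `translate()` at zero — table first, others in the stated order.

table();
translate([0, 0, 728]) spool();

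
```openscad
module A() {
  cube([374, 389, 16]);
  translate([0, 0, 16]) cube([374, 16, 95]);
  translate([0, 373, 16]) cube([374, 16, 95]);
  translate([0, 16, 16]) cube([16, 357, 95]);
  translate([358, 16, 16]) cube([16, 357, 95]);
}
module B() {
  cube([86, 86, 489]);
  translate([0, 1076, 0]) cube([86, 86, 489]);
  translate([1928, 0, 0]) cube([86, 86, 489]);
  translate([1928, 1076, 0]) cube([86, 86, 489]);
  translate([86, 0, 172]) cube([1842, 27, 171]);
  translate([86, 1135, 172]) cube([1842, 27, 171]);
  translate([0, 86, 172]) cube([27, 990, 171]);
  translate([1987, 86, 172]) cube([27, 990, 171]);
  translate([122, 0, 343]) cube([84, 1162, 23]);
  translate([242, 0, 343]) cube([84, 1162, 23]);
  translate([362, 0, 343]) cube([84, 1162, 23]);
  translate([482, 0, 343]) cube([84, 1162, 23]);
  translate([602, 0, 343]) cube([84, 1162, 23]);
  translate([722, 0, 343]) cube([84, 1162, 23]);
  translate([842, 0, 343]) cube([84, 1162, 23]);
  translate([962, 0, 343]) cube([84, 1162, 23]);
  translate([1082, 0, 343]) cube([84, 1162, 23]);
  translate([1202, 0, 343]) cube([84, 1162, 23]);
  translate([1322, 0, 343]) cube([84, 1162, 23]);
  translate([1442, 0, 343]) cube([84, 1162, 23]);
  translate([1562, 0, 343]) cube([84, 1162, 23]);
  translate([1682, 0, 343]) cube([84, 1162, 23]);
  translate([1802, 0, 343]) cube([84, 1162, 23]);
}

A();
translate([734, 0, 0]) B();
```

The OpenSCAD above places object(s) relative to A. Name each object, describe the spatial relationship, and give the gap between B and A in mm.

The bed frame's nearest face is 360 mm from the open box's +x face.

A is an open box. B is a bed frame. The bed frame is on the floor beside the open box on its +x side. The gap between the bed frame and the open box is 360 mm.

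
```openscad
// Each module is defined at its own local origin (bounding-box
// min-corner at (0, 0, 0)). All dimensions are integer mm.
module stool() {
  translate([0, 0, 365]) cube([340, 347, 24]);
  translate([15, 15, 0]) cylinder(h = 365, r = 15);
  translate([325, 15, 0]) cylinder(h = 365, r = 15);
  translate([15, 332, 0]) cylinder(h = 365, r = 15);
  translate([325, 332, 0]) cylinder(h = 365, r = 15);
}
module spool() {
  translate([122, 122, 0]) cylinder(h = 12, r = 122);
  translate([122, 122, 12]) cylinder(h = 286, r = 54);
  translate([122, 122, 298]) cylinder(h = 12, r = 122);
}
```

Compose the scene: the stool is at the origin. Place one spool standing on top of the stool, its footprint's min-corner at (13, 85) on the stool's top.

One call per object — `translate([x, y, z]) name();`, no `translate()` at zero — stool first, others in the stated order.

stool();
translate([13, 85, 389]) spool();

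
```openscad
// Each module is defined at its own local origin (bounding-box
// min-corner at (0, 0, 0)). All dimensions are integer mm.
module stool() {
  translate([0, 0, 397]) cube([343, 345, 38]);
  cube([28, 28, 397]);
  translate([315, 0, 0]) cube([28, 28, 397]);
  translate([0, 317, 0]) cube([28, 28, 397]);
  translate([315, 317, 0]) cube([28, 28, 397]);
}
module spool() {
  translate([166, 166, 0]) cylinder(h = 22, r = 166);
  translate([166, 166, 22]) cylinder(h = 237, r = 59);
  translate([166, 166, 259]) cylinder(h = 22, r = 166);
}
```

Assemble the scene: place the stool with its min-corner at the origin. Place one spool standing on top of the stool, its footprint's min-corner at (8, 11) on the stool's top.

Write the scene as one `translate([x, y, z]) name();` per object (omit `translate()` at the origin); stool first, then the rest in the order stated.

stool();
translate([8, 11, 435]) spool();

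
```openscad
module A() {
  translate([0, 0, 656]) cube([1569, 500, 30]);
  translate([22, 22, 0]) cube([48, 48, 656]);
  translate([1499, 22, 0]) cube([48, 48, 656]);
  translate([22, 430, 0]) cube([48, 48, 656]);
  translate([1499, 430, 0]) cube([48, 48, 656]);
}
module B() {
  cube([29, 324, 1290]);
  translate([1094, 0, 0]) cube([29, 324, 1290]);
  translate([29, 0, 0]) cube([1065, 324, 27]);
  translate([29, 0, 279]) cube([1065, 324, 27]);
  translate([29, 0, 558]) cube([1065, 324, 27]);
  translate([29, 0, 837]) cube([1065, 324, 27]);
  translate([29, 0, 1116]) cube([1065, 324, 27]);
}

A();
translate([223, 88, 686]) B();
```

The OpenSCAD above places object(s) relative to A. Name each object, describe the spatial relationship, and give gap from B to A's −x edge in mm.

A is a table. B is a bookshelf. The bookshelf is on top of the table, centred. The gap from the bookshelf to the table's −x edge is 223 mm.

The bookshelf's min-x is at 223; the table's min-x is 0; gap = 223 mm.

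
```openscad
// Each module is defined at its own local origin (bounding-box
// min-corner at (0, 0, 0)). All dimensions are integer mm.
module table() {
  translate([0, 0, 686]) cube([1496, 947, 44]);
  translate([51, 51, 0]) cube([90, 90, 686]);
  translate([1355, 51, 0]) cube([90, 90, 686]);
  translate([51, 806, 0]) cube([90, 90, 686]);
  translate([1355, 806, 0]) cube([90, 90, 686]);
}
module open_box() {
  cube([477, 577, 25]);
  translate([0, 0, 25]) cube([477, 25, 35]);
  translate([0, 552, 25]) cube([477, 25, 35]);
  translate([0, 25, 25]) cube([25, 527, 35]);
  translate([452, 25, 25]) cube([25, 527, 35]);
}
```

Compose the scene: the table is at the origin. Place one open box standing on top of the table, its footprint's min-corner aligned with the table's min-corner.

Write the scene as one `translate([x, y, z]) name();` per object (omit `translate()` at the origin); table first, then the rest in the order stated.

table();
translate([0, 0, 730]) open_box();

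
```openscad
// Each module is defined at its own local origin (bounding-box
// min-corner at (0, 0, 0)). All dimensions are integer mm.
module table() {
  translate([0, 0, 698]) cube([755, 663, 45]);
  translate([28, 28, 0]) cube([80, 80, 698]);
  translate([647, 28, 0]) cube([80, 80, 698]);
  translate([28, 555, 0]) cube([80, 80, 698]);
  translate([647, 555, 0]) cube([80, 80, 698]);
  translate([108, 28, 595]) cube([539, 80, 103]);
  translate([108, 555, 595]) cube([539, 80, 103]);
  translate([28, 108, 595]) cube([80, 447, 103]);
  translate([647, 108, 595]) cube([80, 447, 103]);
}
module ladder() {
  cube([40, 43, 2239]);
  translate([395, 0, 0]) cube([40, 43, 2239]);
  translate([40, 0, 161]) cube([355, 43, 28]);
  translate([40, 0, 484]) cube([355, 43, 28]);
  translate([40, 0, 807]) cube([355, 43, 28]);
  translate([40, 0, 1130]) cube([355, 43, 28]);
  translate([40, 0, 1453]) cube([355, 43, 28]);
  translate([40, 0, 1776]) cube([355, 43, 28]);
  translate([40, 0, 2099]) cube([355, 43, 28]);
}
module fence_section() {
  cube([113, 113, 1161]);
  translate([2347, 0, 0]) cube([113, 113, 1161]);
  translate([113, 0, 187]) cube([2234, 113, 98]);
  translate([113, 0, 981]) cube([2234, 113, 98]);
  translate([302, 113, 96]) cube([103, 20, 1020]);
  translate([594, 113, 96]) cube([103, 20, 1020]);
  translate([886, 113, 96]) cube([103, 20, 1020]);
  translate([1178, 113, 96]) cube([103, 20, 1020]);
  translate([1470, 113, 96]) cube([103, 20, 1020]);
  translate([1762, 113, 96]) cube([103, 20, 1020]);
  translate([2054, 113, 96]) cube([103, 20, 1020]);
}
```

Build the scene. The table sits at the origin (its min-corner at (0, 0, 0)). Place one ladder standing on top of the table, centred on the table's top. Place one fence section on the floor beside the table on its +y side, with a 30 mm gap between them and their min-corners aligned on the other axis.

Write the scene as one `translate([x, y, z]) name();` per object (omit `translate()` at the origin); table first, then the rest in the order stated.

table();
translate([160, 310, 743]) ladder();
translate([0, 693, 0]) fence_section();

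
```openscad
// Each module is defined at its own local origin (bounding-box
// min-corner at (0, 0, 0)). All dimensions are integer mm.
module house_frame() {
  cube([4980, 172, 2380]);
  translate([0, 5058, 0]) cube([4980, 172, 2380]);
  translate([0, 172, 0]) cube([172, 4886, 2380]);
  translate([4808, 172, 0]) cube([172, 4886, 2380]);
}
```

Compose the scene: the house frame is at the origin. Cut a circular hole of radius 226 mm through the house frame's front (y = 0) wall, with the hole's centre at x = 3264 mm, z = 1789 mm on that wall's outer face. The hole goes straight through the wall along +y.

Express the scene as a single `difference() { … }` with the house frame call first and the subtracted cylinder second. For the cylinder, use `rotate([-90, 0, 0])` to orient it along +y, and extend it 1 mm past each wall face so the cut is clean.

difference() {
  house_frame();
  translate([3264, -1, 1789]) rotate([-90, 0, 0]) cylinder(h = 174, r = 226);
}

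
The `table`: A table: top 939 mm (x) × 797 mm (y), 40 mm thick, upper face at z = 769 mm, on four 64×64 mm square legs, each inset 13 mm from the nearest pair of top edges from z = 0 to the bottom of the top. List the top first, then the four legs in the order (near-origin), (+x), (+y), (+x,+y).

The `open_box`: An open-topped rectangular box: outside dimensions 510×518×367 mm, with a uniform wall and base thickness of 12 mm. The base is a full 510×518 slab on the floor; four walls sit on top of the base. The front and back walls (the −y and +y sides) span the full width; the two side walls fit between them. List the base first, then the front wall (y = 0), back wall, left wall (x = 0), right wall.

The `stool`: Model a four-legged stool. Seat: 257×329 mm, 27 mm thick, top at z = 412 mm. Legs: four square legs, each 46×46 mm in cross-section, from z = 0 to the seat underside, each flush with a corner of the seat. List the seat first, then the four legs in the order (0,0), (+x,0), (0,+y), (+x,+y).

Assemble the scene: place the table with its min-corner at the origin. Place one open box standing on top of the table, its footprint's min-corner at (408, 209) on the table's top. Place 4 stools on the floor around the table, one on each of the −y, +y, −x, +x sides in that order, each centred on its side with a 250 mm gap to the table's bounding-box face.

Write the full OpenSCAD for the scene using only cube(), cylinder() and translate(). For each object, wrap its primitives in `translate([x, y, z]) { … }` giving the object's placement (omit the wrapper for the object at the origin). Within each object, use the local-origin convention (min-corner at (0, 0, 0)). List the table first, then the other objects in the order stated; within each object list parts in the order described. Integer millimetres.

translate([0, 0, 729]) cube([939, 797, 40]);
translate([13, 13, 0]) cube([64, 64, 729]);
translate([862, 13, 0]) cube([64, 64, 729]);
translate([13, 720, 0]) cube([64, 64, 729]);
translate([862, 720, 0]) cube([64, 64, 729]);
translate([408, 209, 769]) {
  cube([510, 518, 12]);
  translate([0, 0, 12]) cube([510, 12, 355]);
  translate([0, 506, 12]) cube([510, 12, 355]);
  translate([0, 12, 12]) cube([12, 494, 355]);
  translate([498, 12, 12]) cube([12, 494, 355]);
}
translate([341, -579, 0]) {
  translate([0, 0, 385]) cube([257, 329, 27]);
  cube([46, 46, 385]);
  translate([211, 0, 0]) cube([46, 46, 385]);
  translate([0, 283, 0]) cube([46, 46, 385]);
  translate([211, 283, 0]) cube([46, 46, 385]);
}
translate([341, 1047, 0]) {
  translate([0, 0, 385]) cube([257, 329, 27]);
  cube([46, 46, 385]);
  translate([211, 0, 0]) cube([46, 46, 385]);
  translate([0, 283, 0]) cube([46, 46, 385]);
  translate([211, 283, 0]) cube([46, 46, 385]);
}
translate([-507, 234, 0]) {
  translate([0, 0, 385]) cube([257, 329, 27]);
  cube([46, 46, 385]);
  translate([211, 0, 0]) cube([46, 46, 385]);
  translate([0, 283, 0]) cube([46, 46, 385]);
  translate([211, 283, 0]) cube([46, 46, 385]);
}
translate([1189, 234, 0]) {
  translate([0, 0, 385]) cube([257, 329, 27]);
  cube([46, 46, 385]);
  translate([211, 0, 0]) cube([46, 46, 385]);
  translate([0, 283, 0]) cube([46, 46, 385]);
  translate([211, 283, 0]) cube([46, 46, 385]);
}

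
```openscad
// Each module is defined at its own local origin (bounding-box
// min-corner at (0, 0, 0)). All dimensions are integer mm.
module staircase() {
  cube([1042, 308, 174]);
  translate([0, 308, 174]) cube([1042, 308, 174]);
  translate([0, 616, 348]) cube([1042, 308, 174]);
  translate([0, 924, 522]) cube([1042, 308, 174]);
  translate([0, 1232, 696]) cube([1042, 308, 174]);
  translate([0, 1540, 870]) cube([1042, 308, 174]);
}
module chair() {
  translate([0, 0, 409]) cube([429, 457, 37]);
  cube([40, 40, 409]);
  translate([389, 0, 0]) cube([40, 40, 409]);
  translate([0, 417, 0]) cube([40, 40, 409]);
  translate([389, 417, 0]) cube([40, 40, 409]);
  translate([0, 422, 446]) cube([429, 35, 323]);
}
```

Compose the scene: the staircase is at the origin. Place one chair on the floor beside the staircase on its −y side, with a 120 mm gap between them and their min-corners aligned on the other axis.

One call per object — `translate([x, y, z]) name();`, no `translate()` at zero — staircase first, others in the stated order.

staircase();
translate([0, -577, 0]) chair();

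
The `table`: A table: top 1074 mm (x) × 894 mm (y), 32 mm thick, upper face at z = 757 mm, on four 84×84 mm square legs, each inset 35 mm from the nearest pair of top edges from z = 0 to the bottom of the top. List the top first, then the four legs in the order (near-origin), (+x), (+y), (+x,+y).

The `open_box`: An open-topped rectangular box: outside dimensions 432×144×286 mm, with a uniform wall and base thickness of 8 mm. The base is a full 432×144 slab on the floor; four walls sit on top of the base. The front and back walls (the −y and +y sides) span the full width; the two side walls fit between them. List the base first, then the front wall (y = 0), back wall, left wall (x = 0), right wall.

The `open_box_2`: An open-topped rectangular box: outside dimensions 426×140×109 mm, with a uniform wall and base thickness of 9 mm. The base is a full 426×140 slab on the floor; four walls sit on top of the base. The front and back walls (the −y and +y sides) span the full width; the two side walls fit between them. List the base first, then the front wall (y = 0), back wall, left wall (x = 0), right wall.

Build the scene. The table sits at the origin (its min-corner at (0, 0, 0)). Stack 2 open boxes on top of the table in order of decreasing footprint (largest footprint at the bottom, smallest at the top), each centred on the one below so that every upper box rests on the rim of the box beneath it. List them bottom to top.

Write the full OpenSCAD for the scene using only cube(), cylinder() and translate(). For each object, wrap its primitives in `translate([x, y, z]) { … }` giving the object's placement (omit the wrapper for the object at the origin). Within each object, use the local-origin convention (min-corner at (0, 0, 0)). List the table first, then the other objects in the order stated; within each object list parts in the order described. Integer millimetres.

translate([0, 0, 725]) cube([1074, 894, 32]);
translate([35, 35, 0]) cube([84, 84, 725]);
translate([955, 35, 0]) cube([84, 84, 725]);
translate([35, 775, 0]) cube([84, 84, 725]);
translate([955, 775, 0]) cube([84, 84, 725]);
translate([321, 375, 757]) {
  cube([432, 144, 8]);
  translate([0, 0, 8]) cube([432, 8, 278]);
  translate([0, 136, 8]) cube([432, 8, 278]);
  translate([0, 8, 8]) cube([8, 128, 278]);
  translate([424, 8, 8]) cube([8, 128, 278]);
}
translate([324, 377, 1043]) {
  cube([426, 140, 9]);
  translate([0, 0, 9]) cube([426, 9, 100]);
  translate([0, 131, 9]) cube([426, 9, 100]);
  translate([0, 9, 9]) cube([9, 122, 100]);
  translate([417, 9, 9]) cube([9, 122, 100]);
}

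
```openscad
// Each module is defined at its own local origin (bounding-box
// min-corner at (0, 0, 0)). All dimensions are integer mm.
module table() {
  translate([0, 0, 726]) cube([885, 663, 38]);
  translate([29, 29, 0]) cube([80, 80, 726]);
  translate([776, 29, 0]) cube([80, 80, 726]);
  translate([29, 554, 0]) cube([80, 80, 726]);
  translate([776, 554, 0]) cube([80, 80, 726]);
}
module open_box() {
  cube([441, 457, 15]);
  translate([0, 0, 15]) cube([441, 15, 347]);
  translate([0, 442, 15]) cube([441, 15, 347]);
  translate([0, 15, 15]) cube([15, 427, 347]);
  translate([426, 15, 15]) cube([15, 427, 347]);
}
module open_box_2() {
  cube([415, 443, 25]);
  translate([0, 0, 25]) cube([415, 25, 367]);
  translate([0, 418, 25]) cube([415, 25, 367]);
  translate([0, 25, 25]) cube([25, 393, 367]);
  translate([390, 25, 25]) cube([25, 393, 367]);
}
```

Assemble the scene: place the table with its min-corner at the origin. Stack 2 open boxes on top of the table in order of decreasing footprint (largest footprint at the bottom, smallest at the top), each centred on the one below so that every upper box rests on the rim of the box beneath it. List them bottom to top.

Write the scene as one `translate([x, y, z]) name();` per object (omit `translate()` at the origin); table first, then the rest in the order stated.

table();
translate([222, 103, 764]) open_box();
translate([235, 110, 1126]) open_box_2();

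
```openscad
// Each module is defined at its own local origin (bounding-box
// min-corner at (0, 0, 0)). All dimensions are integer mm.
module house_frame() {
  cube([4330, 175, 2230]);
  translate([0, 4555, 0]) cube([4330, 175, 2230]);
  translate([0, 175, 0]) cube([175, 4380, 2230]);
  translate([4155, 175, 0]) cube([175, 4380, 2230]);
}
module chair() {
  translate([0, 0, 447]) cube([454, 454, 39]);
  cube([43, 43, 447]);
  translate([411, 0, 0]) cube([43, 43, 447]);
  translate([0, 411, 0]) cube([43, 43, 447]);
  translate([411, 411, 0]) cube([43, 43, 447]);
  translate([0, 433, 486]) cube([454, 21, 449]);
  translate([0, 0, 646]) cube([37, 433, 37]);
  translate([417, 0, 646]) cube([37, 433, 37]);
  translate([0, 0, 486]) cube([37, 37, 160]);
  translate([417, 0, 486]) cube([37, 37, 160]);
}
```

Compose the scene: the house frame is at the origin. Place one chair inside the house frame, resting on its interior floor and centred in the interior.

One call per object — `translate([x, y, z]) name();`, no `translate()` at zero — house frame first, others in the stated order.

house_frame();
translate([1938, 2138, 0]) chair();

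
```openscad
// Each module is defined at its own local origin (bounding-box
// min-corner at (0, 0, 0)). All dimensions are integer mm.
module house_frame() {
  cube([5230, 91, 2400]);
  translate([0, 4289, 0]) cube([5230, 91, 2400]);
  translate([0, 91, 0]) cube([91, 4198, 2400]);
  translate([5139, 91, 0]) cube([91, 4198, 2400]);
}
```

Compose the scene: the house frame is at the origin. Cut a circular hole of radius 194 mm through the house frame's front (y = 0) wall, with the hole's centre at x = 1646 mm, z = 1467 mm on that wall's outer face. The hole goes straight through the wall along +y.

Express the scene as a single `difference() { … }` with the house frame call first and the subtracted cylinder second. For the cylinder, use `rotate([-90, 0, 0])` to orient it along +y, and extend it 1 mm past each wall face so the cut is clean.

difference() {
  house_frame();
  translate([1646, -1, 1467]) rotate([-90, 0, 0]) cylinder(h = 93, r = 194);
}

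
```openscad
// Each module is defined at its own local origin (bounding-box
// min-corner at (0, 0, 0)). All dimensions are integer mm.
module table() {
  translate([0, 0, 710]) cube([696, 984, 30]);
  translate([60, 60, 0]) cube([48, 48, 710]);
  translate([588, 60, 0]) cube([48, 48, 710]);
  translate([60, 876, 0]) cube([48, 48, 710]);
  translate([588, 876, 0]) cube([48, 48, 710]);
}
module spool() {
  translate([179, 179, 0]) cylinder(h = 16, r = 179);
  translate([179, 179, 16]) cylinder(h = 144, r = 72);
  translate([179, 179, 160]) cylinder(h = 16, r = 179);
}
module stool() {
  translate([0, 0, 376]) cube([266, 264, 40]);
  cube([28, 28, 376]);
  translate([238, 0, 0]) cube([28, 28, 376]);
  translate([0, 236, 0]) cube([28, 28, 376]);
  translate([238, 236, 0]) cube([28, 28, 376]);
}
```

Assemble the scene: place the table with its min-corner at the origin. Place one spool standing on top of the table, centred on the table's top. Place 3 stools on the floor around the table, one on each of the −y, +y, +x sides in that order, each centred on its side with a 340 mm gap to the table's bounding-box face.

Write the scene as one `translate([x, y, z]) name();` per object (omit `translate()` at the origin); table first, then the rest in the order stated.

table();
translate([169, 313, 740]) spool();
translate([215, -604, 0]) stool();
translate([215, 1324, 0]) stool();
translate([1036, 360, 0]) stool();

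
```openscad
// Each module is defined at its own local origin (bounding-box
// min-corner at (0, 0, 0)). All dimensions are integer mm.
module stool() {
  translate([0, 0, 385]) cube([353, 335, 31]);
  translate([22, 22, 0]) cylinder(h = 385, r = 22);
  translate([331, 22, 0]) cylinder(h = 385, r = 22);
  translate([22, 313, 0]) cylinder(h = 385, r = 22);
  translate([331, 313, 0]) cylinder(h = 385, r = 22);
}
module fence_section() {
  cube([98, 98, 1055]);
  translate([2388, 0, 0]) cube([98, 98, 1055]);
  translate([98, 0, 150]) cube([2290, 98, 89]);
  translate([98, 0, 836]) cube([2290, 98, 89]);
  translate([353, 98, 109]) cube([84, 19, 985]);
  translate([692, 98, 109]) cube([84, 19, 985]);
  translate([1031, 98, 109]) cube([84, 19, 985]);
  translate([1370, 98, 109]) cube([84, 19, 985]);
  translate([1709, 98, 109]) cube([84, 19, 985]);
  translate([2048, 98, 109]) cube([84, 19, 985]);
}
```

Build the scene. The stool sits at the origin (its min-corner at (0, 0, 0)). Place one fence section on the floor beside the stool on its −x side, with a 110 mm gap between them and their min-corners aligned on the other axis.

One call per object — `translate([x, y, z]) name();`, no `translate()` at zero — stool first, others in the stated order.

stool();
translate([-2596, 0, 0]) fence_section();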